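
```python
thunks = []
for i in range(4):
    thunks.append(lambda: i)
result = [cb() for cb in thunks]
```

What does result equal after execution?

Step 1: All 4 lambdas share the same variable i.
Step 2: After the loop, i = 3.
Step 3: Each call returns 3. result = [3, 3, 3, 3]

The answer is [3, 3, 3, 3].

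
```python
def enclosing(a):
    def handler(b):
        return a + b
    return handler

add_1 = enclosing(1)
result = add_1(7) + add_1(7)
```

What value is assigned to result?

Step 1: add_1 captures a = 1.
Step 2: add_1(7) = 1 + 7 = 8, called twice.
Step 3: result = 8 + 8 = 16

The answer is 16.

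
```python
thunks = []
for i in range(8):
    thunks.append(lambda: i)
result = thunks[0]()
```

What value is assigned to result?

Step 1: The loop creates 8 lambdas, all referencing the same variable i.
Step 2: After the loop, i = 7 (final value).
Step 3: thunks[0]() looks up i at call time and finds 7. This is the late binding gotcha. result = 7

The answer is 7.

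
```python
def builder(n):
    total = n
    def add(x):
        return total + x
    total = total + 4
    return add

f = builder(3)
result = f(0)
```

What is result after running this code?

Step 1: builder(3) sets total = 3, then total = 3 + 4 = 7.
Step 2: Closures capture by reference, so add sees total = 7.
Step 3: f(0) returns 7 + 0 = 7

The answer is 7.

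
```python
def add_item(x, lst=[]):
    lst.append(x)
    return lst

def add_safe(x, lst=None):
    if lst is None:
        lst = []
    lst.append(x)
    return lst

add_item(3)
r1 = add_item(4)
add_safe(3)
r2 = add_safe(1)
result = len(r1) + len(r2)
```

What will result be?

Step 1: add_item shares mutable default: after 2 calls, lst = [3, 4], len = 2.
Step 2: add_safe creates fresh list each time: r2 = [1], len = 1.
Step 3: result = 2 + 1 = 3

The answer is 3.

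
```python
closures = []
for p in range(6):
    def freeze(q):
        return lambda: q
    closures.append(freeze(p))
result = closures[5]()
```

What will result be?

Step 1: freeze(p) creates a new scope capturing q = p at call time.
Step 2: closures[5] = freeze(5), so its lambda captures q = 5.
Step 3: result = 5 (closure factory fixes late binding)

The answer is 5.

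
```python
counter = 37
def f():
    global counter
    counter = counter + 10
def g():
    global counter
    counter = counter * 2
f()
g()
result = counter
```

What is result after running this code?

Step 1: counter = 37.
Step 2: f() adds 10: counter = 37 + 10 = 47.
Step 3: g() doubles: counter = 47 * 2 = 94.
Step 4: result = 94

The answer is 94.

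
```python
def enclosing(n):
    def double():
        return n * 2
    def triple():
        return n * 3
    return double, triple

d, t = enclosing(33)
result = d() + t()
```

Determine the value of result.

Step 1: Both closures capture the same n = 33.
Step 2: d() = 33 * 2 = 66, t() = 33 * 3 = 99.
Step 3: result = 66 + 99 = 165

The answer is 165.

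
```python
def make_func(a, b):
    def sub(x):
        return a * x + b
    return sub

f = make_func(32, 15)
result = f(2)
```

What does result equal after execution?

Step 1: make_func(32, 15) captures a = 32, b = 15.
Step 2: f(2) computes 32 * 2 + 15 = 79.
Step 3: result = 79

The answer is 79.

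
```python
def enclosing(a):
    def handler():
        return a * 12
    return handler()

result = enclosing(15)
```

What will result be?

Step 1: enclosing(15) binds parameter a = 15.
Step 2: handler() accesses a = 15 from enclosing scope.
Step 3: result = 15 * 12 = 180

The answer is 180.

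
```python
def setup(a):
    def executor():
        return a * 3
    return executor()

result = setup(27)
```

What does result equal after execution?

Step 1: setup(27) binds parameter a = 27.
Step 2: executor() accesses a = 27 from enclosing scope.
Step 3: result = 27 * 3 = 81

The answer is 81.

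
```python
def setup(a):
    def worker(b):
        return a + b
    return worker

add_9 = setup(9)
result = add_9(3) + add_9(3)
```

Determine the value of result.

Step 1: add_9 captures a = 9.
Step 2: add_9(3) = 9 + 3 = 12, called twice.
Step 3: result = 12 + 12 = 24

The answer is 24.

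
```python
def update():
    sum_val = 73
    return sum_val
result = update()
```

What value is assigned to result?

Step 1: update() defines sum_val = 73 in its local scope.
Step 2: return sum_val finds the local variable sum_val = 73.
Step 3: result = 73

The answer is 73.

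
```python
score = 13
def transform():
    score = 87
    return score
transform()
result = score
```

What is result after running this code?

Step 1: Global score = 13.
Step 2: transform() creates local score = 87 (shadow, not modification).
Step 3: After transform() returns, global score is unchanged. result = 13

The answer is 13.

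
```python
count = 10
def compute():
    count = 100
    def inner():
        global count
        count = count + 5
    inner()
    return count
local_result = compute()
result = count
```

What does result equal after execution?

Step 1: Global count = 10. compute() creates local count = 100.
Step 2: inner() declares global count and adds 5: global count = 10 + 5 = 15.
Step 3: compute() returns its local count = 100 (unaffected by inner).
Step 4: result = global count = 15

The answer is 15.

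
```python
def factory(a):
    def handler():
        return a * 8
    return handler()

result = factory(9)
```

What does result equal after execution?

Step 1: factory(9) binds parameter a = 9.
Step 2: handler() accesses a = 9 from enclosing scope.
Step 3: result = 9 * 8 = 72

The answer is 72.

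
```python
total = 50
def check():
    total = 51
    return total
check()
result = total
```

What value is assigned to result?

Step 1: Global total = 50.
Step 2: check() creates local total = 51 (shadow, not modification).
Step 3: After check() returns, global total is unchanged. result = 50

The answer is 50.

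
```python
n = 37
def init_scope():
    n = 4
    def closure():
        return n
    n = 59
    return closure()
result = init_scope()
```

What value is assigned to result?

Step 1: init_scope() sets n = 4, then later n = 59.
Step 2: closure() is called after n is reassigned to 59. Closures capture variables by reference, not by value.
Step 3: result = 59

The answer is 59.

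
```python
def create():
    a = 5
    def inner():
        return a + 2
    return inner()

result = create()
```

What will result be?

Step 1: create() defines a = 5.
Step 2: inner() reads a = 5 from enclosing scope, returns 5 + 2 = 7.
Step 3: result = 7

The answer is 7.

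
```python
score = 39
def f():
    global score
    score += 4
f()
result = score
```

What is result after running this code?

Step 1: score = 39 globally.
Step 2: f() modifies global score: score += 4 = 43.
Step 3: result = 43

The answer is 43.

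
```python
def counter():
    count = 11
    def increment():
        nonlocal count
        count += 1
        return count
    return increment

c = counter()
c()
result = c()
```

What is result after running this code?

Step 1: counter() creates closure with count = 11.
Step 2: Each c() call increments count via nonlocal. After 2 calls: 11 + 2 = 13.
Step 3: result = 13

The answer is 13.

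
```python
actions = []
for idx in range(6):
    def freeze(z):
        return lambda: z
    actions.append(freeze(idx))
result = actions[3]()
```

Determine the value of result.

Step 1: freeze(idx) creates a new scope capturing z = idx at call time.
Step 2: actions[3] = freeze(3), so its lambda captures z = 3.
Step 3: result = 3 (closure factory fixes late binding)

The answer is 3.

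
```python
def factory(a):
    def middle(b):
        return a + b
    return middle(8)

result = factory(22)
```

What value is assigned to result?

Step 1: factory(22) passes a = 22.
Step 2: middle(8) has b = 8, reads a = 22 from enclosing.
Step 3: result = 22 + 8 = 30

The answer is 30.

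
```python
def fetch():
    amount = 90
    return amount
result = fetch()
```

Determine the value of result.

Step 1: fetch() defines amount = 90 in its local scope.
Step 2: return amount finds the local variable amount = 90.
Step 3: result = 90

The answer is 90.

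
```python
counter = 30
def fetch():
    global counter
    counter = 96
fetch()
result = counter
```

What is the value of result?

Step 1: counter = 30 globally.
Step 2: fetch() declares global counter and sets it to 96.
Step 3: After fetch(), global counter = 96. result = 96

The answer is 96.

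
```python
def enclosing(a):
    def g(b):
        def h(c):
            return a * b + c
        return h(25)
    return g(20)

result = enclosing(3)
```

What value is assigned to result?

Step 1: a = 3, b = 20, c = 25.
Step 2: h() computes a * b + c = 3 * 20 + 25 = 85.
Step 3: result = 85

The answer is 85.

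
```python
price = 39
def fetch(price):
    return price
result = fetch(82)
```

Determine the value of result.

Step 1: Global price = 39.
Step 2: fetch(82) takes parameter price = 82, which shadows the global.
Step 3: result = 82

The answer is 82.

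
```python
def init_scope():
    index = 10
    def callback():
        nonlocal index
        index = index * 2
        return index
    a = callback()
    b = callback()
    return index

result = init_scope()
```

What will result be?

Step 1: index starts at 10.
Step 2: First callback(): index = 10 * 2 = 20.
Step 3: Second callback(): index = 20 * 2 = 40.
Step 4: result = 40

The answer is 40.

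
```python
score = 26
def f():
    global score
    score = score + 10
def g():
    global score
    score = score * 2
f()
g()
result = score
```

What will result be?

Step 1: score = 26.
Step 2: f() adds 10: score = 26 + 10 = 36.
Step 3: g() doubles: score = 36 * 2 = 72.
Step 4: result = 72

The answer is 72.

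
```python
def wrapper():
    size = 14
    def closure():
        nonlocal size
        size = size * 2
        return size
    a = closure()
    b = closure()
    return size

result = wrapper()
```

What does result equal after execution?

Step 1: size starts at 14.
Step 2: First closure(): size = 14 * 2 = 28.
Step 3: Second closure(): size = 28 * 2 = 56.
Step 4: result = 56

The answer is 56.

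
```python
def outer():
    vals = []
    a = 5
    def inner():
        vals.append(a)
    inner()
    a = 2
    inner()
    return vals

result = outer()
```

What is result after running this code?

Step 1: a = 5. inner() appends current a to vals.
Step 2: First inner(): appends 5. Then a = 2.
Step 3: Second inner(): appends 2 (closure sees updated a). result = [5, 2]

The answer is [5, 2].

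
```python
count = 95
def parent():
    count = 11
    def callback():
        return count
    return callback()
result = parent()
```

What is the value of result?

Step 1: count = 95 globally, but parent() defines count = 11 locally.
Step 2: callback() looks up count. Not in local scope, so checks enclosing scope (parent) and finds count = 11.
Step 3: result = 11

The answer is 11.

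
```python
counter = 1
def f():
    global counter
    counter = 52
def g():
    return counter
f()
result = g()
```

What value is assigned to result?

Step 1: counter = 1.
Step 2: f() sets global counter = 52.
Step 3: g() reads global counter = 52. result = 52

The answer is 52.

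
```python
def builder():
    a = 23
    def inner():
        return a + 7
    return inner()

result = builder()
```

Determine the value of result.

Step 1: builder() defines a = 23.
Step 2: inner() reads a = 23 from enclosing scope, returns 23 + 7 = 30.
Step 3: result = 30

The answer is 30.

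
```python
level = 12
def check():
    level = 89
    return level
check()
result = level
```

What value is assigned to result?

Step 1: Global level = 12.
Step 2: check() creates local level = 89 (shadow, not modification).
Step 3: After check() returns, global level is unchanged. result = 12

The answer is 12.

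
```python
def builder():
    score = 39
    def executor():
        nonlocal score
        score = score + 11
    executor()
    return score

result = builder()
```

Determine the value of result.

Step 1: builder() sets score = 39.
Step 2: executor() uses nonlocal to modify score in builder's scope: score = 39 + 11 = 50.
Step 3: builder() returns the modified score = 50

The answer is 50.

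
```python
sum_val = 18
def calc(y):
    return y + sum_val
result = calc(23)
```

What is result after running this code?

Step 1: sum_val = 18 is defined globally.
Step 2: calc(23) uses parameter y = 23 and looks up sum_val from global scope = 18.
Step 3: result = 23 + 18 = 41

The answer is 41.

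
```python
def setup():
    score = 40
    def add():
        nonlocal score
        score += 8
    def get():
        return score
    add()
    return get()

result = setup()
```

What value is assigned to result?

Step 1: score = 40. add() modifies it via nonlocal, get() reads it.
Step 2: add() makes score = 40 + 8 = 48.
Step 3: get() returns 48. result = 48

The answer is 48.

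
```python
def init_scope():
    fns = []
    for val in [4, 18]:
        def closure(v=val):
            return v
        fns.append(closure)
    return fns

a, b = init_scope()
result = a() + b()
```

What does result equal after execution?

Step 1: Default argument v=val captures val at each iteration.
Step 2: a() returns 4 (captured at first iteration), b() returns 18 (captured at second).
Step 3: result = 4 + 18 = 22

The answer is 22.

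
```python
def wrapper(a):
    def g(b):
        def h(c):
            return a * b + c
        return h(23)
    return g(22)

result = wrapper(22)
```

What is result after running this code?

Step 1: a = 22, b = 22, c = 23.
Step 2: h() computes a * b + c = 22 * 22 + 23 = 507.
Step 3: result = 507

The answer is 507.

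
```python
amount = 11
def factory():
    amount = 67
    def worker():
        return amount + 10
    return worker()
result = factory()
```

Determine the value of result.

Step 1: factory() shadows global amount with amount = 67.
Step 2: worker() finds amount = 67 in enclosing scope, computes 67 + 10 = 77.
Step 3: result = 77

The answer is 77.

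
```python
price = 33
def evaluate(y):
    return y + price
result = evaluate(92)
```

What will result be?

Step 1: price = 33 is defined globally.
Step 2: evaluate(92) uses parameter y = 92 and looks up price from global scope = 33.
Step 3: result = 92 + 33 = 125

The answer is 125.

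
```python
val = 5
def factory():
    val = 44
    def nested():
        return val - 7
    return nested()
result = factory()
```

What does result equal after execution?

Step 1: factory() shadows global val with val = 44.
Step 2: nested() finds val = 44 in enclosing scope, computes 44 - 7 = 37.
Step 3: result = 37

The answer is 37.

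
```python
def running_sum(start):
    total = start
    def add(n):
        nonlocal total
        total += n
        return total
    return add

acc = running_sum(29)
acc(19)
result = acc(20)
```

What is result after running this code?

Step 1: running_sum(29) creates closure with total = 29.
Step 2: First acc(19): total = 29 + 19 = 48.
Step 3: Second acc(20): total = 48 + 20 = 68. result = 68

The answer is 68.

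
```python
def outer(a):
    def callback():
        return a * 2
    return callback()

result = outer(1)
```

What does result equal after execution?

Step 1: outer(1) binds parameter a = 1.
Step 2: callback() accesses a = 1 from enclosing scope.
Step 3: result = 1 * 2 = 2

The answer is 2.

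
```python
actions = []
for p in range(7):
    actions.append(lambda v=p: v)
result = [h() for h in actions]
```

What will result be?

Step 1: Default arg v=p captures p at each iteration.
Step 2: Each lambda has its own default: 0, 1, ..., 6.
Step 3: result = [0, 1, 2, 3, 4, 5, 6]

The answer is [0, 1, 2, 3, 4, 5, 6].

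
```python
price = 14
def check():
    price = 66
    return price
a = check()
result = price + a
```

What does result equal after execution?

Step 1: Global price = 14. check() returns local price = 66.
Step 2: a = 66. Global price still = 14.
Step 3: result = 14 + 66 = 80

The answer is 80.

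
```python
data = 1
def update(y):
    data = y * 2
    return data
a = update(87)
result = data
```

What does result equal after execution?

Step 1: Global data = 1.
Step 2: update(87) creates local data = 87 * 2 = 174.
Step 3: Global data unchanged because no global keyword. result = 1

The answer is 1.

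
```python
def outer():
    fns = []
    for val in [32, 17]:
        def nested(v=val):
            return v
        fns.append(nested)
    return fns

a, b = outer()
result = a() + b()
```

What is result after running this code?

Step 1: Default argument v=val captures val at each iteration.
Step 2: a() returns 32 (captured at first iteration), b() returns 17 (captured at second).
Step 3: result = 32 + 17 = 49

The answer is 49.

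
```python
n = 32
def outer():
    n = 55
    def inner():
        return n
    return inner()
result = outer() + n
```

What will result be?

Step 1: Global n = 32. outer() shadows with n = 55.
Step 2: inner() returns enclosing n = 55. outer() = 55.
Step 3: result = 55 + global n (32) = 87

The answer is 87.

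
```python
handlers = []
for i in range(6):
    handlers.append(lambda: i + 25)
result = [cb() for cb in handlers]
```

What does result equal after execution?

Step 1: All lambdas capture i by reference. After the loop, i = 5.
Step 2: Each call returns 5 + 25 = 30.
Step 3: result = [30, 30, 30, 30, 30, 30]

The answer is [30, 30, 30, 30, 30, 30].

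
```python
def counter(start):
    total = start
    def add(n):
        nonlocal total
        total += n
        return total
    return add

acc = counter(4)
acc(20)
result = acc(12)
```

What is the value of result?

Step 1: counter(4) creates closure with total = 4.
Step 2: First acc(20): total = 4 + 20 = 24.
Step 3: Second acc(12): total = 24 + 12 = 36. result = 36

The answer is 36.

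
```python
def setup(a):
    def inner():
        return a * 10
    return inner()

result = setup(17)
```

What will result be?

Step 1: setup(17) binds parameter a = 17.
Step 2: inner() accesses a = 17 from enclosing scope.
Step 3: result = 17 * 10 = 170

The answer is 170.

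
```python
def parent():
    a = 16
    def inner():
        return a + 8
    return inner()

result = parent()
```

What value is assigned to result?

Step 1: parent() defines a = 16.
Step 2: inner() reads a = 16 from enclosing scope, returns 16 + 8 = 24.
Step 3: result = 24

The answer is 24.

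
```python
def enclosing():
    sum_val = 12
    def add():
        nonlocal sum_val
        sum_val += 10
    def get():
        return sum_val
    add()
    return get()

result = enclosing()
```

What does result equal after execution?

Step 1: sum_val = 12. add() modifies it via nonlocal, get() reads it.
Step 2: add() makes sum_val = 12 + 10 = 22.
Step 3: get() returns 22. result = 22

The answer is 22.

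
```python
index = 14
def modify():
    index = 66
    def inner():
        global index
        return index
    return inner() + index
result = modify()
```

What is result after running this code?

Step 1: Global index = 14. modify() shadows with local index = 66.
Step 2: inner() uses global keyword, so inner() returns global index = 14.
Step 3: modify() returns 14 + 66 = 80

The answer is 80.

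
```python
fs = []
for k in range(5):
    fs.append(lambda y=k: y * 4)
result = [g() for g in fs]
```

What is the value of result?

Step 1: Default arg y=k captures k at each iteration.
Step 2: fs[k] has y defaulting to k, returns k * 4.
Step 3: result = [0, 4, 8, 12, 16]

The answer is [0, 4, 8, 12, 16].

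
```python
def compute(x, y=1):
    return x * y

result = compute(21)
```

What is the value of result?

Step 1: compute(21) uses default y = 1.
Step 2: Returns 21 * 1 = 21.
Step 3: result = 21

The answer is 21.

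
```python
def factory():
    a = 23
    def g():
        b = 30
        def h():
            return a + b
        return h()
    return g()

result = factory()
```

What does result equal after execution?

Step 1: factory() defines a = 23. g() defines b = 30.
Step 2: h() accesses both from enclosing scopes: a = 23, b = 30.
Step 3: result = 23 + 30 = 53

The answer is 53.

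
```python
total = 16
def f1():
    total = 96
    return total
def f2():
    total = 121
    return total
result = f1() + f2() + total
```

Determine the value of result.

Step 1: Each function shadows global total with its own local.
Step 2: f1() returns 96, f2() returns 121.
Step 3: Global total = 16 is unchanged. result = 96 + 121 + 16 = 233

The answer is 233.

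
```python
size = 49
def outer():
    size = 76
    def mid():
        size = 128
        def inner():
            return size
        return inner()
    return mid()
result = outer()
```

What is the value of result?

Step 1: Three levels of shadowing: global 49, outer 76, mid 128.
Step 2: inner() finds size = 128 in enclosing mid() scope.
Step 3: result = 128

The answer is 128.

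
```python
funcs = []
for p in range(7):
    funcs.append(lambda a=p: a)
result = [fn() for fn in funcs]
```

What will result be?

Step 1: Default arg a=p captures p at each iteration.
Step 2: Each lambda has its own default: 0, 1, ..., 6.
Step 3: result = [0, 1, 2, 3, 4, 5, 6]

The answer is [0, 1, 2, 3, 4, 5, 6].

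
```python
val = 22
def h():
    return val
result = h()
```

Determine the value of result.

Step 1: val = 22 is defined in the global scope.
Step 2: h() looks up val. No local val exists, so Python checks the global scope via LEGB rule and finds val = 22.
Step 3: result = 22

The answer is 22.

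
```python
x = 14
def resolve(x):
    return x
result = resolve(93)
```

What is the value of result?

Step 1: Global x = 14.
Step 2: resolve(93) takes parameter x = 93, which shadows the global.
Step 3: result = 93

The answer is 93.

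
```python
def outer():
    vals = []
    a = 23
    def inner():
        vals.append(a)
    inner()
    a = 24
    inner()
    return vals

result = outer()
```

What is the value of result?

Step 1: a = 23. inner() appends current a to vals.
Step 2: First inner(): appends 23. Then a = 24.
Step 3: Second inner(): appends 24 (closure sees updated a). result = [23, 24]

The answer is [23, 24].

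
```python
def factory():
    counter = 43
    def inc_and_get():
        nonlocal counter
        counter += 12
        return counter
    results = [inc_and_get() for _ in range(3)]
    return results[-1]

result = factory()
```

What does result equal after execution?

Step 1: counter = 43.
Step 2: Three calls to inc_and_get(), each adding 12.
Step 3: Last value = 43 + 12 * 3 = 79

The answer is 79.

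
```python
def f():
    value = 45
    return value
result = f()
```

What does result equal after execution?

Step 1: f() defines value = 45 in its local scope.
Step 2: return value finds the local variable value = 45.
Step 3: result = 45

The answer is 45.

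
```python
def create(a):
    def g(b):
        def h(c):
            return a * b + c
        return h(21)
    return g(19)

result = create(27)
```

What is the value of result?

Step 1: a = 27, b = 19, c = 21.
Step 2: h() computes a * b + c = 27 * 19 + 21 = 534.
Step 3: result = 534

The answer is 534.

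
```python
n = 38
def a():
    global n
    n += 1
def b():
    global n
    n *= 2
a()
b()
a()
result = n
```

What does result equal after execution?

Step 1: n = 38.
Step 2: a(): n = 38 + 1 = 39.
Step 3: b(): n = 39 * 2 = 78.
Step 4: a(): n = 78 + 1 = 79

The answer is 79.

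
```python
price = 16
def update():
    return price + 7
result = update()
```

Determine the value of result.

Step 1: price = 16 is defined globally.
Step 2: update() looks up price from global scope = 16, then computes 16 + 7 = 23.
Step 3: result = 23

The answer is 23.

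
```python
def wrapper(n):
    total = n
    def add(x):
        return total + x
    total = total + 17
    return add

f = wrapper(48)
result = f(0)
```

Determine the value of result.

Step 1: wrapper(48) sets total = 48, then total = 48 + 17 = 65.
Step 2: Closures capture by reference, so add sees total = 65.
Step 3: f(0) returns 65 + 0 = 65

The answer is 65.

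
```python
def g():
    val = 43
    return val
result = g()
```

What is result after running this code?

Step 1: g() defines val = 43 in its local scope.
Step 2: return val finds the local variable val = 43.
Step 3: result = 43

The answer is 43.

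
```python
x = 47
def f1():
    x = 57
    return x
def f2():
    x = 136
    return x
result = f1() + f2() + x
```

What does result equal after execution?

Step 1: Each function shadows global x with its own local.
Step 2: f1() returns 57, f2() returns 136.
Step 3: Global x = 47 is unchanged. result = 57 + 136 + 47 = 240

The answer is 240.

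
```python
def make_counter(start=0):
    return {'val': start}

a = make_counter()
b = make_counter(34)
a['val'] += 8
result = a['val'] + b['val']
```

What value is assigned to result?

Step 1: make_counter() returns a new dict each call (immutable default 0).
Step 2: a = {'val': 0}, b = {'val': 34}.
Step 3: a['val'] += 8 = 8. result = 8 + 34 = 42

The answer is 42.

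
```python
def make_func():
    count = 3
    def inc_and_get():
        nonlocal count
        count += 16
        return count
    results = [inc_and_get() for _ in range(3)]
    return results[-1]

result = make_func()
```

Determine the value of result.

Step 1: count = 3.
Step 2: Three calls to inc_and_get(), each adding 16.
Step 3: Last value = 3 + 16 * 3 = 51

The answer is 51.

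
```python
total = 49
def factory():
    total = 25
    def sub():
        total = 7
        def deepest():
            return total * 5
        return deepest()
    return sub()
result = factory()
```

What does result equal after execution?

Step 1: deepest() looks up total through LEGB: not local, finds total = 7 in enclosing sub().
Step 2: Returns 7 * 5 = 35.
Step 3: result = 35

The answer is 35.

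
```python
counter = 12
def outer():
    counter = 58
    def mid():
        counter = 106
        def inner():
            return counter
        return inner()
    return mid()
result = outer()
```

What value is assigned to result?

Step 1: Three levels of shadowing: global 12, outer 58, mid 106.
Step 2: inner() finds counter = 106 in enclosing mid() scope.
Step 3: result = 106

The answer is 106.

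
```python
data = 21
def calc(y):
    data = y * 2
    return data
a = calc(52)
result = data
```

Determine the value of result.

Step 1: Global data = 21.
Step 2: calc(52) creates local data = 52 * 2 = 104.
Step 3: Global data unchanged because no global keyword. result = 21

The answer is 21.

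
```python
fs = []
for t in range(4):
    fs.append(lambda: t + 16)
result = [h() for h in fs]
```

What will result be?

Step 1: All lambdas capture t by reference. After the loop, t = 3.
Step 2: Each call returns 3 + 16 = 19.
Step 3: result = [19, 19, 19, 19]

The answer is [19, 19, 19, 19].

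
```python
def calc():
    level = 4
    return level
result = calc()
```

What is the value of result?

Step 1: calc() defines level = 4 in its local scope.
Step 2: return level finds the local variable level = 4.
Step 3: result = 4

The answer is 4.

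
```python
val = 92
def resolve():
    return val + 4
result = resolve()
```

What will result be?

Step 1: val = 92 is defined globally.
Step 2: resolve() looks up val from global scope = 92, then computes 92 + 4 = 96.
Step 3: result = 96

The answer is 96.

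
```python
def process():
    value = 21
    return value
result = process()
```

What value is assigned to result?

Step 1: process() defines value = 21 in its local scope.
Step 2: return value finds the local variable value = 21.
Step 3: result = 21

The answer is 21.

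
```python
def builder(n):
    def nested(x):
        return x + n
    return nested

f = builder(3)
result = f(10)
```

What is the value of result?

Step 1: builder(3) creates a closure that captures n = 3.
Step 2: f(10) calls the closure with x = 10, returning 10 + 3 = 13.
Step 3: result = 13

The answer is 13.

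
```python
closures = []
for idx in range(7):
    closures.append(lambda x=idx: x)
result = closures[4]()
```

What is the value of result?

Step 1: Default argument x=idx captures idx's value at each iteration.
Step 2: closures[4] captured x = 4 when idx was 4.
Step 3: result = 4

The answer is 4.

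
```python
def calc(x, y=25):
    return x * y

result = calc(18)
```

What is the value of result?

Step 1: calc(18) uses default y = 25.
Step 2: Returns 18 * 25 = 450.
Step 3: result = 450

The answer is 450.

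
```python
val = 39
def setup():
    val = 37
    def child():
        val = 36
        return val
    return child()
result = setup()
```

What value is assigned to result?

Step 1: Three scopes define val: global (39), setup (37), child (36).
Step 2: child() has its own local val = 36, which shadows both enclosing and global.
Step 3: result = 36 (local wins in LEGB)

The answer is 36.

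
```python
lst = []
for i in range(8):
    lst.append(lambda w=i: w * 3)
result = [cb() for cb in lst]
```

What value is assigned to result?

Step 1: Default arg w=i captures i at each iteration.
Step 2: lst[k] has w defaulting to k, returns k * 3.
Step 3: result = [0, 3, 6, 9, 12, 15, 18, 21]

The answer is [0, 3, 6, 9, 12, 15, 18, 21].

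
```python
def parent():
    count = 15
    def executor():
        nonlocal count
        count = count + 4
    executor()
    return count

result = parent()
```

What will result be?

Step 1: parent() sets count = 15.
Step 2: executor() uses nonlocal to modify count in parent's scope: count = 15 + 4 = 19.
Step 3: parent() returns the modified count = 19

The answer is 19.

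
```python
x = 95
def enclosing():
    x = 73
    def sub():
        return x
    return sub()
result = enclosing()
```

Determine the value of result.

Step 1: x = 95 globally, but enclosing() defines x = 73 locally.
Step 2: sub() looks up x. Not in local scope, so checks enclosing scope (enclosing) and finds x = 73.
Step 3: result = 73

The answer is 73.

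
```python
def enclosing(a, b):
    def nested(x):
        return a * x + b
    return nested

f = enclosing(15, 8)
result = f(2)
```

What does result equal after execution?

Step 1: enclosing(15, 8) captures a = 15, b = 8.
Step 2: f(2) computes 15 * 2 + 8 = 38.
Step 3: result = 38

The answer is 38.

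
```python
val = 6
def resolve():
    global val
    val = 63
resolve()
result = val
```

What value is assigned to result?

Step 1: val = 6 globally.
Step 2: resolve() declares global val and sets it to 63.
Step 3: After resolve(), global val = 63. result = 63

The answer is 63.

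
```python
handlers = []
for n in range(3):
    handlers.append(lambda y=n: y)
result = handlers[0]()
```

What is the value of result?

Step 1: Default argument y=n captures n's value at each iteration.
Step 2: handlers[0] captured y = 0 when n was 0.
Step 3: result = 0

The answer is 0.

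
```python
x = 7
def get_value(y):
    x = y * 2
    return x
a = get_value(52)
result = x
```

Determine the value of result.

Step 1: Global x = 7.
Step 2: get_value(52) creates local x = 52 * 2 = 104.
Step 3: Global x unchanged because no global keyword. result = 7

The answer is 7.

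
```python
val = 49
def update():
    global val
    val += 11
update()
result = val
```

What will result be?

Step 1: val = 49 globally.
Step 2: update() modifies global val: val += 11 = 60.
Step 3: result = 60

The answer is 60.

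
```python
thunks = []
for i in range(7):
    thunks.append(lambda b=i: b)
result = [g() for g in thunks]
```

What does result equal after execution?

Step 1: Default arg b=i captures i at each iteration.
Step 2: Each lambda has its own default: 0, 1, ..., 6.
Step 3: result = [0, 1, 2, 3, 4, 5, 6]

The answer is [0, 1, 2, 3, 4, 5, 6].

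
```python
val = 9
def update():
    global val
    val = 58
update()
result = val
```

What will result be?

Step 1: val = 9 globally.
Step 2: update() declares global val and sets it to 58.
Step 3: After update(), global val = 58. result = 58

The answer is 58.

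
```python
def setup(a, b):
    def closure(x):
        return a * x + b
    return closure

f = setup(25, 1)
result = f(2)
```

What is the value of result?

Step 1: setup(25, 1) captures a = 25, b = 1.
Step 2: f(2) computes 25 * 2 + 1 = 51.
Step 3: result = 51

The answer is 51.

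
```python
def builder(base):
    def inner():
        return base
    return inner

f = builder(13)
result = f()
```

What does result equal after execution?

Step 1: builder(13) creates closure capturing base = 13.
Step 2: f() returns the captured base = 13.
Step 3: result = 13

The answer is 13.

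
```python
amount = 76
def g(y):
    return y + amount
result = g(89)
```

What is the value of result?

Step 1: amount = 76 is defined globally.
Step 2: g(89) uses parameter y = 89 and looks up amount from global scope = 76.
Step 3: result = 89 + 76 = 165

The answer is 165.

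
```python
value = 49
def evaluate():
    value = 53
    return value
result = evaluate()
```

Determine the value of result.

Step 1: Global value = 49.
Step 2: evaluate() creates local value = 53, shadowing the global.
Step 3: Returns local value = 53. result = 53

The answer is 53.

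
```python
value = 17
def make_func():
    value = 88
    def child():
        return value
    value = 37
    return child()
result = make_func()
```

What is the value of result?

Step 1: make_func() sets value = 88, then later value = 37.
Step 2: child() is called after value is reassigned to 37. Closures capture variables by reference, not by value.
Step 3: result = 37

The answer is 37.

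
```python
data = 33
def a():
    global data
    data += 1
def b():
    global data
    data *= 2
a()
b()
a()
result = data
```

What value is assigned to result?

Step 1: data = 33.
Step 2: a(): data = 33 + 1 = 34.
Step 3: b(): data = 34 * 2 = 68.
Step 4: a(): data = 68 + 1 = 69

The answer is 69.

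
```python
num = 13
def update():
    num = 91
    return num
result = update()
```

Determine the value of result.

Step 1: Global num = 13.
Step 2: update() creates local num = 91, shadowing the global.
Step 3: Returns local num = 91. result = 91

The answer is 91.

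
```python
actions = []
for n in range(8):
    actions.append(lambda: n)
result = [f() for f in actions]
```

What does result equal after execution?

Step 1: All 8 lambdas share the same variable n.
Step 2: After the loop, n = 7.
Step 3: Each call returns 7. result = [7, 7, 7, 7, 7, 7, 7, 7]

The answer is [7, 7, 7, 7, 7, 7, 7, 7].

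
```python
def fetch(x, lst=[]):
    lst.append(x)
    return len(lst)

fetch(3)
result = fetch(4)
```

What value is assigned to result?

Step 1: Mutable default list persists between calls.
Step 2: First call: lst = [3], len = 1. Second call: lst = [3, 4], len = 2.
Step 3: result = 2

The answer is 2.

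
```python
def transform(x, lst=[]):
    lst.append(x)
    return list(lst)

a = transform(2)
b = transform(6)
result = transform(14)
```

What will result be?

Step 1: Default list is shared. list() creates copies for return values.
Step 2: Internal list grows: [2] -> [2, 6] -> [2, 6, 14].
Step 3: result = [2, 6, 14]

The answer is [2, 6, 14].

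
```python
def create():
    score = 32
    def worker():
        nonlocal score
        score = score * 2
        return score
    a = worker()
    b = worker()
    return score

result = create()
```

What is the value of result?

Step 1: score starts at 32.
Step 2: First worker(): score = 32 * 2 = 64.
Step 3: Second worker(): score = 64 * 2 = 128.
Step 4: result = 128

The answer is 128.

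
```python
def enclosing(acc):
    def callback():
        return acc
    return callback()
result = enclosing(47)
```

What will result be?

Step 1: enclosing(47) binds parameter acc = 47.
Step 2: callback() looks up acc in enclosing scope and finds the parameter acc = 47.
Step 3: result = 47

The answer is 47.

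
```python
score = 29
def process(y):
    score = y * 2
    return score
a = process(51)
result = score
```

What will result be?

Step 1: Global score = 29.
Step 2: process(51) creates local score = 51 * 2 = 102.
Step 3: Global score unchanged because no global keyword. result = 29

The answer is 29.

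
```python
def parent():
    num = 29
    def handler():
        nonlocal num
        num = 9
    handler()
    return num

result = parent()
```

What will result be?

Step 1: parent() sets num = 29.
Step 2: handler() uses nonlocal to reassign num = 9.
Step 3: result = 9

The answer is 9.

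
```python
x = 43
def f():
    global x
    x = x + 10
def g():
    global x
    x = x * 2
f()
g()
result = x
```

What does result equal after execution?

Step 1: x = 43.
Step 2: f() adds 10: x = 43 + 10 = 53.
Step 3: g() doubles: x = 53 * 2 = 106.
Step 4: result = 106

The answer is 106.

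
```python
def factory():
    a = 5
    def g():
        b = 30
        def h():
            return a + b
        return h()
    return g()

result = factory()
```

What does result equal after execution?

Step 1: factory() defines a = 5. g() defines b = 30.
Step 2: h() accesses both from enclosing scopes: a = 5, b = 30.
Step 3: result = 5 + 30 = 35

The answer is 35.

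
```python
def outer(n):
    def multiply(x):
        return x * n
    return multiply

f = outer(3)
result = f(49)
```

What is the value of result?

Step 1: outer(3) returns multiply closure with n = 3.
Step 2: f(49) computes 49 * 3 = 147.
Step 3: result = 147

The answer is 147.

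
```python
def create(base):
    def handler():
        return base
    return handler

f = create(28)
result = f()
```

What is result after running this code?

Step 1: create(28) creates closure capturing base = 28.
Step 2: f() returns the captured base = 28.
Step 3: result = 28

The answer is 28.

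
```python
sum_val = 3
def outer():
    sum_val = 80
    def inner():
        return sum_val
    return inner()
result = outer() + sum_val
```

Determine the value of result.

Step 1: Global sum_val = 3. outer() shadows with sum_val = 80.
Step 2: inner() returns enclosing sum_val = 80. outer() = 80.
Step 3: result = 80 + global sum_val (3) = 83

The answer is 83.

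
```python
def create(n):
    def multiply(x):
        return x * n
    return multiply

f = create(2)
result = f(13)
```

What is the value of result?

Step 1: create(2) returns multiply closure with n = 2.
Step 2: f(13) computes 13 * 2 = 26.
Step 3: result = 26

The answer is 26.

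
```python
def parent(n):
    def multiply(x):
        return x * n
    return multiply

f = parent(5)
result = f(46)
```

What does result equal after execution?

Step 1: parent(5) returns multiply closure with n = 5.
Step 2: f(46) computes 46 * 5 = 230.
Step 3: result = 230

The answer is 230.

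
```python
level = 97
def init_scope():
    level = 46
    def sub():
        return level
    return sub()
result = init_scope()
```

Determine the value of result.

Step 1: level = 97 globally, but init_scope() defines level = 46 locally.
Step 2: sub() looks up level. Not in local scope, so checks enclosing scope (init_scope) and finds level = 46.
Step 3: result = 46

The answer is 46.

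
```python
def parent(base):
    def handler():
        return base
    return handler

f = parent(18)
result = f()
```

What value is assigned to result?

Step 1: parent(18) creates closure capturing base = 18.
Step 2: f() returns the captured base = 18.
Step 3: result = 18

The answer is 18.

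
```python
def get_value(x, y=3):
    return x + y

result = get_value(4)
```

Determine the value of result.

Step 1: get_value(4) uses default y = 3.
Step 2: Returns 4 + 3 = 7.
Step 3: result = 7

The answer is 7.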